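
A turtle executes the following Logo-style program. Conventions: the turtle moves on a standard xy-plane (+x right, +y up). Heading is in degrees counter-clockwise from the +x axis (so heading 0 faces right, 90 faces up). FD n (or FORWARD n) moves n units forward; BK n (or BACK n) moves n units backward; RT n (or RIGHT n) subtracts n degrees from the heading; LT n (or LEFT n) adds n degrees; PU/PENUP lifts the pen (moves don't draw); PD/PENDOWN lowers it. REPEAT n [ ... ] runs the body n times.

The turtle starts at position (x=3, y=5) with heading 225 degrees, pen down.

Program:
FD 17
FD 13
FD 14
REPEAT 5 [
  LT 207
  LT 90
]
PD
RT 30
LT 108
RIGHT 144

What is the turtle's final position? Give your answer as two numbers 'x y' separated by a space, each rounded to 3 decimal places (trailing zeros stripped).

Answer: -28.113 -26.113

Derivation:
Executing turtle program step by step:
Start: pos=(3,5), heading=225, pen down
FD 17: (3,5) -> (-9.021,-7.021) [heading=225, draw]
FD 13: (-9.021,-7.021) -> (-18.213,-16.213) [heading=225, draw]
FD 14: (-18.213,-16.213) -> (-28.113,-26.113) [heading=225, draw]
REPEAT 5 [
  -- iteration 1/5 --
  LT 207: heading 225 -> 72
  LT 90: heading 72 -> 162
  -- iteration 2/5 --
  LT 207: heading 162 -> 9
  LT 90: heading 9 -> 99
  -- iteration 3/5 --
  LT 207: heading 99 -> 306
  LT 90: heading 306 -> 36
  -- iteration 4/5 --
  LT 207: heading 36 -> 243
  LT 90: heading 243 -> 333
  -- iteration 5/5 --
  LT 207: heading 333 -> 180
  LT 90: heading 180 -> 270
]
PD: pen down
RT 30: heading 270 -> 240
LT 108: heading 240 -> 348
RT 144: heading 348 -> 204
Final: pos=(-28.113,-26.113), heading=204, 3 segment(s) drawn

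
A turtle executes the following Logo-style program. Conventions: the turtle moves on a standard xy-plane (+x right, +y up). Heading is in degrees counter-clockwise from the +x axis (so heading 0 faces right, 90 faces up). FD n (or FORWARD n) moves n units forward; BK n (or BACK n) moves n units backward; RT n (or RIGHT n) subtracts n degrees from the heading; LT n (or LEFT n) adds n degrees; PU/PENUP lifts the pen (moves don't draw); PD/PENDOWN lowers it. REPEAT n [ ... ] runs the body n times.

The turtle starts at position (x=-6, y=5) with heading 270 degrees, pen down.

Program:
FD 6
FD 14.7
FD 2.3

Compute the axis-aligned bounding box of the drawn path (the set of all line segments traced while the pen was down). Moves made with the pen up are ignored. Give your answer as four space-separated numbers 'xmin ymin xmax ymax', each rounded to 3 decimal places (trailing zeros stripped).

Answer: -6 -18 -6 5

Derivation:
Executing turtle program step by step:
Start: pos=(-6,5), heading=270, pen down
FD 6: (-6,5) -> (-6,-1) [heading=270, draw]
FD 14.7: (-6,-1) -> (-6,-15.7) [heading=270, draw]
FD 2.3: (-6,-15.7) -> (-6,-18) [heading=270, draw]
Final: pos=(-6,-18), heading=270, 3 segment(s) drawn

Segment endpoints: x in {-6, -6, -6}, y in {-18, -15.7, -1, 5}
xmin=-6, ymin=-18, xmax=-6, ymax=5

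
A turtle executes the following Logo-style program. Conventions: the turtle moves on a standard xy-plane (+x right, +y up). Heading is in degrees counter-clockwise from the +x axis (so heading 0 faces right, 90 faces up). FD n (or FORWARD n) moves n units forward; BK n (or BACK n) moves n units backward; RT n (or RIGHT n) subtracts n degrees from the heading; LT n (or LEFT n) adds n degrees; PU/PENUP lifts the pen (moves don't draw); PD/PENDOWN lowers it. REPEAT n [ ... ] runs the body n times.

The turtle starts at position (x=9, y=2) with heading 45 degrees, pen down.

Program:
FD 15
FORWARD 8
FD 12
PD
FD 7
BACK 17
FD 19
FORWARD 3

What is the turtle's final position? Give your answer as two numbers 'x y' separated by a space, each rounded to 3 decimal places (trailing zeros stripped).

Answer: 42.234 35.234

Derivation:
Executing turtle program step by step:
Start: pos=(9,2), heading=45, pen down
FD 15: (9,2) -> (19.607,12.607) [heading=45, draw]
FD 8: (19.607,12.607) -> (25.263,18.263) [heading=45, draw]
FD 12: (25.263,18.263) -> (33.749,26.749) [heading=45, draw]
PD: pen down
FD 7: (33.749,26.749) -> (38.698,31.698) [heading=45, draw]
BK 17: (38.698,31.698) -> (26.678,19.678) [heading=45, draw]
FD 19: (26.678,19.678) -> (40.113,33.113) [heading=45, draw]
FD 3: (40.113,33.113) -> (42.234,35.234) [heading=45, draw]
Final: pos=(42.234,35.234), heading=45, 7 segment(s) drawn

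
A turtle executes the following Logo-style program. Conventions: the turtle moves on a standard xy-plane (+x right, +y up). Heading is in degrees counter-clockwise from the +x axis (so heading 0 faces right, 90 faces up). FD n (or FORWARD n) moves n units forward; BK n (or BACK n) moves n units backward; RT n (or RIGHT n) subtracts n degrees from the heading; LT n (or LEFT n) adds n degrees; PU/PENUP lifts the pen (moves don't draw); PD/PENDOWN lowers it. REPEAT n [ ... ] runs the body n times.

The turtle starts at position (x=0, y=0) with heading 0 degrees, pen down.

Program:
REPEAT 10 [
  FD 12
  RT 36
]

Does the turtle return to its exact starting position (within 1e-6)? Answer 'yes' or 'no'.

Executing turtle program step by step:
Start: pos=(0,0), heading=0, pen down
REPEAT 10 [
  -- iteration 1/10 --
  FD 12: (0,0) -> (12,0) [heading=0, draw]
  RT 36: heading 0 -> 324
  -- iteration 2/10 --
  FD 12: (12,0) -> (21.708,-7.053) [heading=324, draw]
  RT 36: heading 324 -> 288
  -- iteration 3/10 --
  FD 12: (21.708,-7.053) -> (25.416,-18.466) [heading=288, draw]
  RT 36: heading 288 -> 252
  -- iteration 4/10 --
  FD 12: (25.416,-18.466) -> (21.708,-29.879) [heading=252, draw]
  RT 36: heading 252 -> 216
  -- iteration 5/10 --
  FD 12: (21.708,-29.879) -> (12,-36.932) [heading=216, draw]
  RT 36: heading 216 -> 180
  -- iteration 6/10 --
  FD 12: (12,-36.932) -> (0,-36.932) [heading=180, draw]
  RT 36: heading 180 -> 144
  -- iteration 7/10 --
  FD 12: (0,-36.932) -> (-9.708,-29.879) [heading=144, draw]
  RT 36: heading 144 -> 108
  -- iteration 8/10 --
  FD 12: (-9.708,-29.879) -> (-13.416,-18.466) [heading=108, draw]
  RT 36: heading 108 -> 72
  -- iteration 9/10 --
  FD 12: (-13.416,-18.466) -> (-9.708,-7.053) [heading=72, draw]
  RT 36: heading 72 -> 36
  -- iteration 10/10 --
  FD 12: (-9.708,-7.053) -> (0,0) [heading=36, draw]
  RT 36: heading 36 -> 0
]
Final: pos=(0,0), heading=0, 10 segment(s) drawn

Start position: (0, 0)
Final position: (0, 0)
Distance = 0; < 1e-6 -> CLOSED

Answer: yes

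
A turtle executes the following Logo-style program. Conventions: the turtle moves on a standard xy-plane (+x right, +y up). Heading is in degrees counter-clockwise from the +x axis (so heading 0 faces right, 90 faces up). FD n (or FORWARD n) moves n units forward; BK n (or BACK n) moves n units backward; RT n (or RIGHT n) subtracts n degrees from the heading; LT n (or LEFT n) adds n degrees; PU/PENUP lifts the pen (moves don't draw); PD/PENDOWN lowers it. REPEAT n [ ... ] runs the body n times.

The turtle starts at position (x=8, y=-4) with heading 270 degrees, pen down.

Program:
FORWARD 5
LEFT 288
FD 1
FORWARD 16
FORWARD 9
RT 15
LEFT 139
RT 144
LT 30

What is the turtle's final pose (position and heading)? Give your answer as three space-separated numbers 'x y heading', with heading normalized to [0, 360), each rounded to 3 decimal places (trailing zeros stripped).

Executing turtle program step by step:
Start: pos=(8,-4), heading=270, pen down
FD 5: (8,-4) -> (8,-9) [heading=270, draw]
LT 288: heading 270 -> 198
FD 1: (8,-9) -> (7.049,-9.309) [heading=198, draw]
FD 16: (7.049,-9.309) -> (-8.168,-14.253) [heading=198, draw]
FD 9: (-8.168,-14.253) -> (-16.727,-17.034) [heading=198, draw]
RT 15: heading 198 -> 183
LT 139: heading 183 -> 322
RT 144: heading 322 -> 178
LT 30: heading 178 -> 208
Final: pos=(-16.727,-17.034), heading=208, 4 segment(s) drawn

Answer: -16.727 -17.034 208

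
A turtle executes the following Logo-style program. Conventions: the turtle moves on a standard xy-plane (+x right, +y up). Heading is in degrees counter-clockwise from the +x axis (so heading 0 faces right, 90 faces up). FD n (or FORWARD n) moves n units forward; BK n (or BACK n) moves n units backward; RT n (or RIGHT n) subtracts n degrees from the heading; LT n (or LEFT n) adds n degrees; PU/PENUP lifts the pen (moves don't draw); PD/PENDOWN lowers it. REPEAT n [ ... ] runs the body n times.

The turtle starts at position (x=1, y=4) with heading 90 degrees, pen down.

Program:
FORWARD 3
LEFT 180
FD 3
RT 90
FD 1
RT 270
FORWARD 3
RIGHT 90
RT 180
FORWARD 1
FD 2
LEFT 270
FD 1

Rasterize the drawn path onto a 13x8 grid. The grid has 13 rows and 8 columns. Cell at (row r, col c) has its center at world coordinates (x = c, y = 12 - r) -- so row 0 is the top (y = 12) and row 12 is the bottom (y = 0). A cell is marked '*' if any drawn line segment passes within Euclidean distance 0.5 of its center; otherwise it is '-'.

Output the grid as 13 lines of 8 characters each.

Answer: --------
--------
--------
--------
--------
-*------
-*------
-*------
**------
*-------
*-------
****----
---*----

Derivation:
Segment 0: (1,4) -> (1,7)
Segment 1: (1,7) -> (1,4)
Segment 2: (1,4) -> (-0,4)
Segment 3: (-0,4) -> (-0,1)
Segment 4: (-0,1) -> (1,1)
Segment 5: (1,1) -> (3,1)
Segment 6: (3,1) -> (3,0)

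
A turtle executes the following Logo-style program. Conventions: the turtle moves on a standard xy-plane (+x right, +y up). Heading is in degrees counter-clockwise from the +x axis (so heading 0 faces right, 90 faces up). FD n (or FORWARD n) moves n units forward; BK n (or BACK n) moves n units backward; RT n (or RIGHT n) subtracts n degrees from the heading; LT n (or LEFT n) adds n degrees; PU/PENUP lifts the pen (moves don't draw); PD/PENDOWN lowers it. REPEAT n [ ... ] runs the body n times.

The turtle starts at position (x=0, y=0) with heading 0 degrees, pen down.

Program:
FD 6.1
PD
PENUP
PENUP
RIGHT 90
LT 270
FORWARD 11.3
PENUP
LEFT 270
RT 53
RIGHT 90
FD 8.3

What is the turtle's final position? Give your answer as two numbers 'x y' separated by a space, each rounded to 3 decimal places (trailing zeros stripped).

Executing turtle program step by step:
Start: pos=(0,0), heading=0, pen down
FD 6.1: (0,0) -> (6.1,0) [heading=0, draw]
PD: pen down
PU: pen up
PU: pen up
RT 90: heading 0 -> 270
LT 270: heading 270 -> 180
FD 11.3: (6.1,0) -> (-5.2,0) [heading=180, move]
PU: pen up
LT 270: heading 180 -> 90
RT 53: heading 90 -> 37
RT 90: heading 37 -> 307
FD 8.3: (-5.2,0) -> (-0.205,-6.629) [heading=307, move]
Final: pos=(-0.205,-6.629), heading=307, 1 segment(s) drawn

Answer: -0.205 -6.629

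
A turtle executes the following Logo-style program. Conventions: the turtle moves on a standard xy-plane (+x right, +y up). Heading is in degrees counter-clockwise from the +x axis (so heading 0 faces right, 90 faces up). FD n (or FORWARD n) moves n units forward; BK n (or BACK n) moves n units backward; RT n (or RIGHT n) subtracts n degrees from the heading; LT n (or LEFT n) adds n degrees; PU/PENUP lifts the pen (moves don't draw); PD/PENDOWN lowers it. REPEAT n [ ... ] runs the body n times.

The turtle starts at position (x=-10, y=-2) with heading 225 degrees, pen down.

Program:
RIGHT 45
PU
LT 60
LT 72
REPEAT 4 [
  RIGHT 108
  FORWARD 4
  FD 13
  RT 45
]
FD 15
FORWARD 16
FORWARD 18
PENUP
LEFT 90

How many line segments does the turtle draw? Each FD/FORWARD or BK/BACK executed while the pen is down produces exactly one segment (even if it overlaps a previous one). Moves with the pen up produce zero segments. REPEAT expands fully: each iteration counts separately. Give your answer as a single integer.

Answer: 0

Derivation:
Executing turtle program step by step:
Start: pos=(-10,-2), heading=225, pen down
RT 45: heading 225 -> 180
PU: pen up
LT 60: heading 180 -> 240
LT 72: heading 240 -> 312
REPEAT 4 [
  -- iteration 1/4 --
  RT 108: heading 312 -> 204
  FD 4: (-10,-2) -> (-13.654,-3.627) [heading=204, move]
  FD 13: (-13.654,-3.627) -> (-25.53,-8.915) [heading=204, move]
  RT 45: heading 204 -> 159
  -- iteration 2/4 --
  RT 108: heading 159 -> 51
  FD 4: (-25.53,-8.915) -> (-23.013,-5.806) [heading=51, move]
  FD 13: (-23.013,-5.806) -> (-14.832,4.297) [heading=51, move]
  RT 45: heading 51 -> 6
  -- iteration 3/4 --
  RT 108: heading 6 -> 258
  FD 4: (-14.832,4.297) -> (-15.663,0.384) [heading=258, move]
  FD 13: (-15.663,0.384) -> (-18.366,-12.332) [heading=258, move]
  RT 45: heading 258 -> 213
  -- iteration 4/4 --
  RT 108: heading 213 -> 105
  FD 4: (-18.366,-12.332) -> (-19.402,-8.468) [heading=105, move]
  FD 13: (-19.402,-8.468) -> (-22.766,4.089) [heading=105, move]
  RT 45: heading 105 -> 60
]
FD 15: (-22.766,4.089) -> (-15.266,17.08) [heading=60, move]
FD 16: (-15.266,17.08) -> (-7.266,30.936) [heading=60, move]
FD 18: (-7.266,30.936) -> (1.734,46.524) [heading=60, move]
PU: pen up
LT 90: heading 60 -> 150
Final: pos=(1.734,46.524), heading=150, 0 segment(s) drawn
Segments drawn: 0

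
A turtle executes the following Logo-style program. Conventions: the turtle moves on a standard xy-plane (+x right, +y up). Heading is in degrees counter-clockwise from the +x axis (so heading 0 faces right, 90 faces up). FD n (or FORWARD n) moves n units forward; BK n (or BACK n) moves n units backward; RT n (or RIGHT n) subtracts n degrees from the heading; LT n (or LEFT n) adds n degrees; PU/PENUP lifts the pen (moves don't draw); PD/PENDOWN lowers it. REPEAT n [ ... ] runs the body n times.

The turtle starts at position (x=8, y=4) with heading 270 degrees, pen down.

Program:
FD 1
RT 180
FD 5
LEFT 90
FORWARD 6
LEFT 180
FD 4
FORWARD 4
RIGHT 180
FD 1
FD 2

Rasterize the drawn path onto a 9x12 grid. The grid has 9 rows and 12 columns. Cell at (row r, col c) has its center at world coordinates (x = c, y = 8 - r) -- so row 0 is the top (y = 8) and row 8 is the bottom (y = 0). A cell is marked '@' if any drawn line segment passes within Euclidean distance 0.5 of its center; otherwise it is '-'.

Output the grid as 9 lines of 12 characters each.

Segment 0: (8,4) -> (8,3)
Segment 1: (8,3) -> (8,8)
Segment 2: (8,8) -> (2,8)
Segment 3: (2,8) -> (6,8)
Segment 4: (6,8) -> (10,8)
Segment 5: (10,8) -> (9,8)
Segment 6: (9,8) -> (7,8)

Answer: --@@@@@@@@@-
--------@---
--------@---
--------@---
--------@---
--------@---
------------
------------
------------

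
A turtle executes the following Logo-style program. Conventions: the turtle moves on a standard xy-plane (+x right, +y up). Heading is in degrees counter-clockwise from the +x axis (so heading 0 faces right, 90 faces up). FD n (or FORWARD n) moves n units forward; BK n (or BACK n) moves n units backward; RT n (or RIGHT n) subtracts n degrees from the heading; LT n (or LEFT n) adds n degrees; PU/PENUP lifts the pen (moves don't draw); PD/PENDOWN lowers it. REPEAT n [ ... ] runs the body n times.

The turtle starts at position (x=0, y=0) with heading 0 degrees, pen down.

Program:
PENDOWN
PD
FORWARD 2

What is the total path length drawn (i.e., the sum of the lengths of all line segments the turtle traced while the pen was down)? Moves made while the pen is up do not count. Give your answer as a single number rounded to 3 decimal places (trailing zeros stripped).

Answer: 2

Derivation:
Executing turtle program step by step:
Start: pos=(0,0), heading=0, pen down
PD: pen down
PD: pen down
FD 2: (0,0) -> (2,0) [heading=0, draw]
Final: pos=(2,0), heading=0, 1 segment(s) drawn

Segment lengths:
  seg 1: (0,0) -> (2,0), length = 2
Total = 2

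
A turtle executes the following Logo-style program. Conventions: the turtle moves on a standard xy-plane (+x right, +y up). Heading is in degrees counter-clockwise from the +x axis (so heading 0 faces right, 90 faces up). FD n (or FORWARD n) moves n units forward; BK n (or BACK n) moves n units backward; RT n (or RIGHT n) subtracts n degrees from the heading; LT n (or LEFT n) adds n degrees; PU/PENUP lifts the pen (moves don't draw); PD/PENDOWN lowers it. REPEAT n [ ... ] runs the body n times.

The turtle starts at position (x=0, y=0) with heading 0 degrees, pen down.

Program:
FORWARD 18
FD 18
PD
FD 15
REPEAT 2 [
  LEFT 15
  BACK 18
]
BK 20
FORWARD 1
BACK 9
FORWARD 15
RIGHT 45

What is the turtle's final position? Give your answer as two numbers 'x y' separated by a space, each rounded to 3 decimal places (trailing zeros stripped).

Answer: 6.767 -20.159

Derivation:
Executing turtle program step by step:
Start: pos=(0,0), heading=0, pen down
FD 18: (0,0) -> (18,0) [heading=0, draw]
FD 18: (18,0) -> (36,0) [heading=0, draw]
PD: pen down
FD 15: (36,0) -> (51,0) [heading=0, draw]
REPEAT 2 [
  -- iteration 1/2 --
  LT 15: heading 0 -> 15
  BK 18: (51,0) -> (33.613,-4.659) [heading=15, draw]
  -- iteration 2/2 --
  LT 15: heading 15 -> 30
  BK 18: (33.613,-4.659) -> (18.025,-13.659) [heading=30, draw]
]
BK 20: (18.025,-13.659) -> (0.704,-23.659) [heading=30, draw]
FD 1: (0.704,-23.659) -> (1.57,-23.159) [heading=30, draw]
BK 9: (1.57,-23.159) -> (-6.224,-27.659) [heading=30, draw]
FD 15: (-6.224,-27.659) -> (6.767,-20.159) [heading=30, draw]
RT 45: heading 30 -> 345
Final: pos=(6.767,-20.159), heading=345, 9 segment(s) drawn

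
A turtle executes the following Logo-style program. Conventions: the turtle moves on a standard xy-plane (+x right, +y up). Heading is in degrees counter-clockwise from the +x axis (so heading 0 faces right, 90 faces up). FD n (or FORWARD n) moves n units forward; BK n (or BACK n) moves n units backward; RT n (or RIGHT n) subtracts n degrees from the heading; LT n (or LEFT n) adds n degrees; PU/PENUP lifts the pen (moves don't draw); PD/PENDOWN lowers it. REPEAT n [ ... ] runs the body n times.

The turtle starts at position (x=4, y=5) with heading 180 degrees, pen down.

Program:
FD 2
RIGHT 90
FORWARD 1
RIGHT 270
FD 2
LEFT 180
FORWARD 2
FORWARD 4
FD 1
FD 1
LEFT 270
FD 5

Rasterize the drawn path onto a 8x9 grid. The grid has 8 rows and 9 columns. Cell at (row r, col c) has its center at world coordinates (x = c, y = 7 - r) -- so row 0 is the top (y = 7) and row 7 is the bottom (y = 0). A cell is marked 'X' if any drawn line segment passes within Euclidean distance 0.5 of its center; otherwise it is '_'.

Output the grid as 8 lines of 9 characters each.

Answer: _________
XXXXXXXXX
__XXX___X
________X
________X
________X
________X
_________

Derivation:
Segment 0: (4,5) -> (2,5)
Segment 1: (2,5) -> (2,6)
Segment 2: (2,6) -> (0,6)
Segment 3: (0,6) -> (2,6)
Segment 4: (2,6) -> (6,6)
Segment 5: (6,6) -> (7,6)
Segment 6: (7,6) -> (8,6)
Segment 7: (8,6) -> (8,1)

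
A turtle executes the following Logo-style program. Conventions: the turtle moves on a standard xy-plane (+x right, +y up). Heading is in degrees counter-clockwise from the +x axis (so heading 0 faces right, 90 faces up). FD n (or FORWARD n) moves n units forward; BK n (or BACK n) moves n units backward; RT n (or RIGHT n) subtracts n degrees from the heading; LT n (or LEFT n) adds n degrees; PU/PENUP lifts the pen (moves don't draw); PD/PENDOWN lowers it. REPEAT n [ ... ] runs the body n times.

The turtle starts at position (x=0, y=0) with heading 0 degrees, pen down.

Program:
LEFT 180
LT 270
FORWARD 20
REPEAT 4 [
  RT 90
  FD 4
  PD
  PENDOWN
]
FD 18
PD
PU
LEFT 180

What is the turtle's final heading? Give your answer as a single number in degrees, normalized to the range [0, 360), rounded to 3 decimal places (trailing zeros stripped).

Executing turtle program step by step:
Start: pos=(0,0), heading=0, pen down
LT 180: heading 0 -> 180
LT 270: heading 180 -> 90
FD 20: (0,0) -> (0,20) [heading=90, draw]
REPEAT 4 [
  -- iteration 1/4 --
  RT 90: heading 90 -> 0
  FD 4: (0,20) -> (4,20) [heading=0, draw]
  PD: pen down
  PD: pen down
  -- iteration 2/4 --
  RT 90: heading 0 -> 270
  FD 4: (4,20) -> (4,16) [heading=270, draw]
  PD: pen down
  PD: pen down
  -- iteration 3/4 --
  RT 90: heading 270 -> 180
  FD 4: (4,16) -> (0,16) [heading=180, draw]
  PD: pen down
  PD: pen down
  -- iteration 4/4 --
  RT 90: heading 180 -> 90
  FD 4: (0,16) -> (0,20) [heading=90, draw]
  PD: pen down
  PD: pen down
]
FD 18: (0,20) -> (0,38) [heading=90, draw]
PD: pen down
PU: pen up
LT 180: heading 90 -> 270
Final: pos=(0,38), heading=270, 6 segment(s) drawn

Answer: 270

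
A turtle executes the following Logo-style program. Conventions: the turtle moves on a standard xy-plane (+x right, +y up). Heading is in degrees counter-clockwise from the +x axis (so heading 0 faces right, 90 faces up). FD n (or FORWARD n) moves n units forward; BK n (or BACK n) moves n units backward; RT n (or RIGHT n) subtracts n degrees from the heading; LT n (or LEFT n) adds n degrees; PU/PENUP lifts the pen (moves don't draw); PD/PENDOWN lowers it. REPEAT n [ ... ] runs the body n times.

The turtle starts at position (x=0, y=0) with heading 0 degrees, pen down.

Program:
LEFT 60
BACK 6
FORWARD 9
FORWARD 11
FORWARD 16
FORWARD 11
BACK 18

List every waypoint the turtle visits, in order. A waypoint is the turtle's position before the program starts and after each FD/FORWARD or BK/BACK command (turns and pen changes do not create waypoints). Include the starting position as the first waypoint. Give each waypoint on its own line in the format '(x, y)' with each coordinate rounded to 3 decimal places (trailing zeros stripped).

Answer: (0, 0)
(-3, -5.196)
(1.5, 2.598)
(7, 12.124)
(15, 25.981)
(20.5, 35.507)
(11.5, 19.919)

Derivation:
Executing turtle program step by step:
Start: pos=(0,0), heading=0, pen down
LT 60: heading 0 -> 60
BK 6: (0,0) -> (-3,-5.196) [heading=60, draw]
FD 9: (-3,-5.196) -> (1.5,2.598) [heading=60, draw]
FD 11: (1.5,2.598) -> (7,12.124) [heading=60, draw]
FD 16: (7,12.124) -> (15,25.981) [heading=60, draw]
FD 11: (15,25.981) -> (20.5,35.507) [heading=60, draw]
BK 18: (20.5,35.507) -> (11.5,19.919) [heading=60, draw]
Final: pos=(11.5,19.919), heading=60, 6 segment(s) drawn
Waypoints (7 total):
(0, 0)
(-3, -5.196)
(1.5, 2.598)
(7, 12.124)
(15, 25.981)
(20.5, 35.507)
(11.5, 19.919)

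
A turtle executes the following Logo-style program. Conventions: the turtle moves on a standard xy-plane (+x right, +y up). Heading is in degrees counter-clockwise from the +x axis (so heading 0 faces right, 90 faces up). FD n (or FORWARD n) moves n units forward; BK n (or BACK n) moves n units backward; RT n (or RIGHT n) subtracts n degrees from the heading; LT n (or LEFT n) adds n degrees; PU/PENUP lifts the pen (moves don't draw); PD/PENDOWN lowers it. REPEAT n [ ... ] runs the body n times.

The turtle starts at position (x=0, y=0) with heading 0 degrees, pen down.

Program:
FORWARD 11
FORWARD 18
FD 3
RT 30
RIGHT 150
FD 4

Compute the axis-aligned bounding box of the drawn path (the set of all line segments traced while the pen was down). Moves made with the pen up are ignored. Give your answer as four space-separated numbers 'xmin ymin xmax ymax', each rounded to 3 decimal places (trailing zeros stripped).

Answer: 0 0 32 0

Derivation:
Executing turtle program step by step:
Start: pos=(0,0), heading=0, pen down
FD 11: (0,0) -> (11,0) [heading=0, draw]
FD 18: (11,0) -> (29,0) [heading=0, draw]
FD 3: (29,0) -> (32,0) [heading=0, draw]
RT 30: heading 0 -> 330
RT 150: heading 330 -> 180
FD 4: (32,0) -> (28,0) [heading=180, draw]
Final: pos=(28,0), heading=180, 4 segment(s) drawn

Segment endpoints: x in {0, 11, 28, 29, 32}, y in {0, 0}
xmin=0, ymin=0, xmax=32, ymax=0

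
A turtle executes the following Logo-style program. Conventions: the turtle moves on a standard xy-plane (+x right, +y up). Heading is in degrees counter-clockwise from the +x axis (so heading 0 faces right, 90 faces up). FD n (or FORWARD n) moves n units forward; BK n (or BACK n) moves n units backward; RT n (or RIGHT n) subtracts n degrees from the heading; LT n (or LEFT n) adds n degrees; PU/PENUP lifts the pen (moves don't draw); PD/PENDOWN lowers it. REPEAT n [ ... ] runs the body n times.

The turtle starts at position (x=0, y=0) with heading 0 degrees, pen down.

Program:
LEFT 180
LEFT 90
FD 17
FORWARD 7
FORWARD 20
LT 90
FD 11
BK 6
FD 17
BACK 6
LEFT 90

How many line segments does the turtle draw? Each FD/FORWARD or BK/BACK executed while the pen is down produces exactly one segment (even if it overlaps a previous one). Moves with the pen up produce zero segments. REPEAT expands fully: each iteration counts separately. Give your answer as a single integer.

Answer: 7

Derivation:
Executing turtle program step by step:
Start: pos=(0,0), heading=0, pen down
LT 180: heading 0 -> 180
LT 90: heading 180 -> 270
FD 17: (0,0) -> (0,-17) [heading=270, draw]
FD 7: (0,-17) -> (0,-24) [heading=270, draw]
FD 20: (0,-24) -> (0,-44) [heading=270, draw]
LT 90: heading 270 -> 0
FD 11: (0,-44) -> (11,-44) [heading=0, draw]
BK 6: (11,-44) -> (5,-44) [heading=0, draw]
FD 17: (5,-44) -> (22,-44) [heading=0, draw]
BK 6: (22,-44) -> (16,-44) [heading=0, draw]
LT 90: heading 0 -> 90
Final: pos=(16,-44), heading=90, 7 segment(s) drawn
Segments drawn: 7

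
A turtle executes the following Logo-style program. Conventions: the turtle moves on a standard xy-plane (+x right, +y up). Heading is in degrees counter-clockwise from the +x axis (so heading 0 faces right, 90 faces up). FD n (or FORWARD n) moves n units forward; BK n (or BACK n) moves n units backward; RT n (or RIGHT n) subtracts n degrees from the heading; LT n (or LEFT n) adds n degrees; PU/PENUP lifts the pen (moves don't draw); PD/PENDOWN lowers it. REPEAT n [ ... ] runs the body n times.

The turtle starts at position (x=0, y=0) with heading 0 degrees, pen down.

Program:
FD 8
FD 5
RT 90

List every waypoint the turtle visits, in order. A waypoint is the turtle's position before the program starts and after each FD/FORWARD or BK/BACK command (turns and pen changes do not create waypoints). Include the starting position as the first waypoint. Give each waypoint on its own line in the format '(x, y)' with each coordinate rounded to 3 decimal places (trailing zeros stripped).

Answer: (0, 0)
(8, 0)
(13, 0)

Derivation:
Executing turtle program step by step:
Start: pos=(0,0), heading=0, pen down
FD 8: (0,0) -> (8,0) [heading=0, draw]
FD 5: (8,0) -> (13,0) [heading=0, draw]
RT 90: heading 0 -> 270
Final: pos=(13,0), heading=270, 2 segment(s) drawn
Waypoints (3 total):
(0, 0)
(8, 0)
(13, 0)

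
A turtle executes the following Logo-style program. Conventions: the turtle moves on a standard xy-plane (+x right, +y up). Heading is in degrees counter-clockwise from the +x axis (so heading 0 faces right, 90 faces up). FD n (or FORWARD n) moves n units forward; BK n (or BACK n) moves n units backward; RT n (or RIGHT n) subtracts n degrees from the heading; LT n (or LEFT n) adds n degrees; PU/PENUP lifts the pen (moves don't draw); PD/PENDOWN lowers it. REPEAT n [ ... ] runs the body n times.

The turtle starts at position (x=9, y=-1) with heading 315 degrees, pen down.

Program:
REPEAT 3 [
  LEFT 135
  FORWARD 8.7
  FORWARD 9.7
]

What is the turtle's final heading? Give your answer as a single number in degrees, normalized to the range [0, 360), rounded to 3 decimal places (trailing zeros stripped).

Answer: 0

Derivation:
Executing turtle program step by step:
Start: pos=(9,-1), heading=315, pen down
REPEAT 3 [
  -- iteration 1/3 --
  LT 135: heading 315 -> 90
  FD 8.7: (9,-1) -> (9,7.7) [heading=90, draw]
  FD 9.7: (9,7.7) -> (9,17.4) [heading=90, draw]
  -- iteration 2/3 --
  LT 135: heading 90 -> 225
  FD 8.7: (9,17.4) -> (2.848,11.248) [heading=225, draw]
  FD 9.7: (2.848,11.248) -> (-4.011,4.389) [heading=225, draw]
  -- iteration 3/3 --
  LT 135: heading 225 -> 0
  FD 8.7: (-4.011,4.389) -> (4.689,4.389) [heading=0, draw]
  FD 9.7: (4.689,4.389) -> (14.389,4.389) [heading=0, draw]
]
Final: pos=(14.389,4.389), heading=0, 6 segment(s) drawn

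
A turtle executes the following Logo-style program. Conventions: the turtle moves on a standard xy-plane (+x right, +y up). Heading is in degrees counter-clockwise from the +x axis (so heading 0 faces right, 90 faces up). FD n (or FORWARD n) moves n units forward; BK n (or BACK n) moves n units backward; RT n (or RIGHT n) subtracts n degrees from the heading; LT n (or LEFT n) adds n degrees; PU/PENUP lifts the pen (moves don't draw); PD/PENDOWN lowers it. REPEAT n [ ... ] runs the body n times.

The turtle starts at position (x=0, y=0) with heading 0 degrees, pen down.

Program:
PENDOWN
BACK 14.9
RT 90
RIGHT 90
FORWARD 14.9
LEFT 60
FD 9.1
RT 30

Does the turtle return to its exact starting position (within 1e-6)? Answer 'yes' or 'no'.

Executing turtle program step by step:
Start: pos=(0,0), heading=0, pen down
PD: pen down
BK 14.9: (0,0) -> (-14.9,0) [heading=0, draw]
RT 90: heading 0 -> 270
RT 90: heading 270 -> 180
FD 14.9: (-14.9,0) -> (-29.8,0) [heading=180, draw]
LT 60: heading 180 -> 240
FD 9.1: (-29.8,0) -> (-34.35,-7.881) [heading=240, draw]
RT 30: heading 240 -> 210
Final: pos=(-34.35,-7.881), heading=210, 3 segment(s) drawn

Start position: (0, 0)
Final position: (-34.35, -7.881)
Distance = 35.242; >= 1e-6 -> NOT closed

Answer: no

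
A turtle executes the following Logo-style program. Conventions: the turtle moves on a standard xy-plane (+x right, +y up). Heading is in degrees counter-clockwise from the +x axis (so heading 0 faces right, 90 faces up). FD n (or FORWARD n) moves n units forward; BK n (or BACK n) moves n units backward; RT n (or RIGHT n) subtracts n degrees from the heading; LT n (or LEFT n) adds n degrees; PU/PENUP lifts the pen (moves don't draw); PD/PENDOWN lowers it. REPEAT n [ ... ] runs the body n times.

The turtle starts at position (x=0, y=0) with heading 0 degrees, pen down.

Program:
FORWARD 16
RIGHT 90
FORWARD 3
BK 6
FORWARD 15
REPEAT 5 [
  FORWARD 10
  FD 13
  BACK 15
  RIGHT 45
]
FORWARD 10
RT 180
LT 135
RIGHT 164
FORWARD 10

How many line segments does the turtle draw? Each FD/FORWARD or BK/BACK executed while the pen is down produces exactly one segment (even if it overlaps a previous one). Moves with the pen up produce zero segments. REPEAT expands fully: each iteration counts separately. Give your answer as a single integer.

Answer: 21

Derivation:
Executing turtle program step by step:
Start: pos=(0,0), heading=0, pen down
FD 16: (0,0) -> (16,0) [heading=0, draw]
RT 90: heading 0 -> 270
FD 3: (16,0) -> (16,-3) [heading=270, draw]
BK 6: (16,-3) -> (16,3) [heading=270, draw]
FD 15: (16,3) -> (16,-12) [heading=270, draw]
REPEAT 5 [
  -- iteration 1/5 --
  FD 10: (16,-12) -> (16,-22) [heading=270, draw]
  FD 13: (16,-22) -> (16,-35) [heading=270, draw]
  BK 15: (16,-35) -> (16,-20) [heading=270, draw]
  RT 45: heading 270 -> 225
  -- iteration 2/5 --
  FD 10: (16,-20) -> (8.929,-27.071) [heading=225, draw]
  FD 13: (8.929,-27.071) -> (-0.263,-36.263) [heading=225, draw]
  BK 15: (-0.263,-36.263) -> (10.343,-25.657) [heading=225, draw]
  RT 45: heading 225 -> 180
  -- iteration 3/5 --
  FD 10: (10.343,-25.657) -> (0.343,-25.657) [heading=180, draw]
  FD 13: (0.343,-25.657) -> (-12.657,-25.657) [heading=180, draw]
  BK 15: (-12.657,-25.657) -> (2.343,-25.657) [heading=180, draw]
  RT 45: heading 180 -> 135
  -- iteration 4/5 --
  FD 10: (2.343,-25.657) -> (-4.728,-18.586) [heading=135, draw]
  FD 13: (-4.728,-18.586) -> (-13.92,-9.393) [heading=135, draw]
  BK 15: (-13.92,-9.393) -> (-3.314,-20) [heading=135, draw]
  RT 45: heading 135 -> 90
  -- iteration 5/5 --
  FD 10: (-3.314,-20) -> (-3.314,-10) [heading=90, draw]
  FD 13: (-3.314,-10) -> (-3.314,3) [heading=90, draw]
  BK 15: (-3.314,3) -> (-3.314,-12) [heading=90, draw]
  RT 45: heading 90 -> 45
]
FD 10: (-3.314,-12) -> (3.757,-4.929) [heading=45, draw]
RT 180: heading 45 -> 225
LT 135: heading 225 -> 0
RT 164: heading 0 -> 196
FD 10: (3.757,-4.929) -> (-5.855,-7.685) [heading=196, draw]
Final: pos=(-5.855,-7.685), heading=196, 21 segment(s) drawn
Segments drawn: 21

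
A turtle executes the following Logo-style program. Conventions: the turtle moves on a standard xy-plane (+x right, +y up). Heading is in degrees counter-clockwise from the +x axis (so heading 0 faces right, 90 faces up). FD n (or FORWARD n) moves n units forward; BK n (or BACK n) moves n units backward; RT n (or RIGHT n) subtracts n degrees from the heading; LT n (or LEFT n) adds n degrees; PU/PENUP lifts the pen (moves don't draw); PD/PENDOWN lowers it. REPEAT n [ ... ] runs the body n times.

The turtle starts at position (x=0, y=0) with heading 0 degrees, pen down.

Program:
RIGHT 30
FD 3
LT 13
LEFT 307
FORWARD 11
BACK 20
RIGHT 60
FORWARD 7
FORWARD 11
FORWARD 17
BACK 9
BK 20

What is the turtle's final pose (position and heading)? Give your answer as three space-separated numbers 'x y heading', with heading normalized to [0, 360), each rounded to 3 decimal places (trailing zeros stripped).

Answer: -4.337 2.361 230

Derivation:
Executing turtle program step by step:
Start: pos=(0,0), heading=0, pen down
RT 30: heading 0 -> 330
FD 3: (0,0) -> (2.598,-1.5) [heading=330, draw]
LT 13: heading 330 -> 343
LT 307: heading 343 -> 290
FD 11: (2.598,-1.5) -> (6.36,-11.837) [heading=290, draw]
BK 20: (6.36,-11.837) -> (-0.48,6.957) [heading=290, draw]
RT 60: heading 290 -> 230
FD 7: (-0.48,6.957) -> (-4.98,1.595) [heading=230, draw]
FD 11: (-4.98,1.595) -> (-12.05,-6.832) [heading=230, draw]
FD 17: (-12.05,-6.832) -> (-22.978,-19.854) [heading=230, draw]
BK 9: (-22.978,-19.854) -> (-17.193,-12.96) [heading=230, draw]
BK 20: (-17.193,-12.96) -> (-4.337,2.361) [heading=230, draw]
Final: pos=(-4.337,2.361), heading=230, 8 segment(s) drawn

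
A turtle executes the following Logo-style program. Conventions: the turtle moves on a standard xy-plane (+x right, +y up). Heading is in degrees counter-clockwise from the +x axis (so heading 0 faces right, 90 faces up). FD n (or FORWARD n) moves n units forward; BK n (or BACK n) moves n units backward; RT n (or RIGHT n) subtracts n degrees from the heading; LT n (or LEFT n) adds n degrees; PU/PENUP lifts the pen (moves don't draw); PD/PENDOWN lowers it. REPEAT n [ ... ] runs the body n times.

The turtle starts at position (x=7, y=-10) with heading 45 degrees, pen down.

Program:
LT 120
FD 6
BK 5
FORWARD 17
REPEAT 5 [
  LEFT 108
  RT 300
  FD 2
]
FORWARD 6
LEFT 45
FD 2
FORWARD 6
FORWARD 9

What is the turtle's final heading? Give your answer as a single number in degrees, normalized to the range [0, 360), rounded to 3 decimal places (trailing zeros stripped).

Answer: 330

Derivation:
Executing turtle program step by step:
Start: pos=(7,-10), heading=45, pen down
LT 120: heading 45 -> 165
FD 6: (7,-10) -> (1.204,-8.447) [heading=165, draw]
BK 5: (1.204,-8.447) -> (6.034,-9.741) [heading=165, draw]
FD 17: (6.034,-9.741) -> (-10.387,-5.341) [heading=165, draw]
REPEAT 5 [
  -- iteration 1/5 --
  LT 108: heading 165 -> 273
  RT 300: heading 273 -> 333
  FD 2: (-10.387,-5.341) -> (-8.605,-6.249) [heading=333, draw]
  -- iteration 2/5 --
  LT 108: heading 333 -> 81
  RT 300: heading 81 -> 141
  FD 2: (-8.605,-6.249) -> (-10.159,-4.991) [heading=141, draw]
  -- iteration 3/5 --
  LT 108: heading 141 -> 249
  RT 300: heading 249 -> 309
  FD 2: (-10.159,-4.991) -> (-8.9,-6.545) [heading=309, draw]
  -- iteration 4/5 --
  LT 108: heading 309 -> 57
  RT 300: heading 57 -> 117
  FD 2: (-8.9,-6.545) -> (-9.808,-4.763) [heading=117, draw]
  -- iteration 5/5 --
  LT 108: heading 117 -> 225
  RT 300: heading 225 -> 285
  FD 2: (-9.808,-4.763) -> (-9.291,-6.695) [heading=285, draw]
]
FD 6: (-9.291,-6.695) -> (-7.738,-12.49) [heading=285, draw]
LT 45: heading 285 -> 330
FD 2: (-7.738,-12.49) -> (-6.006,-13.49) [heading=330, draw]
FD 6: (-6.006,-13.49) -> (-0.81,-16.49) [heading=330, draw]
FD 9: (-0.81,-16.49) -> (6.985,-20.99) [heading=330, draw]
Final: pos=(6.985,-20.99), heading=330, 12 segment(s) drawn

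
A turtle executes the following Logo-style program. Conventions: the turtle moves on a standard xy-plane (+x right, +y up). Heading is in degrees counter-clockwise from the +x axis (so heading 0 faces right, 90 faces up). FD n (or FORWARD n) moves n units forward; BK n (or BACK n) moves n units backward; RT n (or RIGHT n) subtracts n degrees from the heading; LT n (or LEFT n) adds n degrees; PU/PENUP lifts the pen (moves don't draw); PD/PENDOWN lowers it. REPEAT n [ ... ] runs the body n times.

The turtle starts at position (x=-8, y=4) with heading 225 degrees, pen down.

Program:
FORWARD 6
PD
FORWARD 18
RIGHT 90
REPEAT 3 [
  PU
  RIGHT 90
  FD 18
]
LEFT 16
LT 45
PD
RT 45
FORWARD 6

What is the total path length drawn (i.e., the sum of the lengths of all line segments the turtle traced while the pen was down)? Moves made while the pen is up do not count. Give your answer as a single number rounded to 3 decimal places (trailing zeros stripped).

Executing turtle program step by step:
Start: pos=(-8,4), heading=225, pen down
FD 6: (-8,4) -> (-12.243,-0.243) [heading=225, draw]
PD: pen down
FD 18: (-12.243,-0.243) -> (-24.971,-12.971) [heading=225, draw]
RT 90: heading 225 -> 135
REPEAT 3 [
  -- iteration 1/3 --
  PU: pen up
  RT 90: heading 135 -> 45
  FD 18: (-24.971,-12.971) -> (-12.243,-0.243) [heading=45, move]
  -- iteration 2/3 --
  PU: pen up
  RT 90: heading 45 -> 315
  FD 18: (-12.243,-0.243) -> (0.485,-12.971) [heading=315, move]
  -- iteration 3/3 --
  PU: pen up
  RT 90: heading 315 -> 225
  FD 18: (0.485,-12.971) -> (-12.243,-25.698) [heading=225, move]
]
LT 16: heading 225 -> 241
LT 45: heading 241 -> 286
PD: pen down
RT 45: heading 286 -> 241
FD 6: (-12.243,-25.698) -> (-15.151,-30.946) [heading=241, draw]
Final: pos=(-15.151,-30.946), heading=241, 3 segment(s) drawn

Segment lengths:
  seg 1: (-8,4) -> (-12.243,-0.243), length = 6
  seg 2: (-12.243,-0.243) -> (-24.971,-12.971), length = 18
  seg 3: (-12.243,-25.698) -> (-15.151,-30.946), length = 6
Total = 30

Answer: 30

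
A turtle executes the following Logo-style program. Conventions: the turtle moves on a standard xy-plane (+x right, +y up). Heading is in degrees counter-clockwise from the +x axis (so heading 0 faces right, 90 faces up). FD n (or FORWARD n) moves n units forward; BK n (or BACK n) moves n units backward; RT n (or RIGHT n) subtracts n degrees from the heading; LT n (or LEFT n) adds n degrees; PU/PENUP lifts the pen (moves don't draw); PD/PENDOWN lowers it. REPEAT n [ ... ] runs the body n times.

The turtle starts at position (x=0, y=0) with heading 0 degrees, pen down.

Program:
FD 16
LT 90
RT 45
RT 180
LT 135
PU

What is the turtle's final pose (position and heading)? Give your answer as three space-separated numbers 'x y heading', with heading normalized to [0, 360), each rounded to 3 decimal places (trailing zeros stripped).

Answer: 16 0 0

Derivation:
Executing turtle program step by step:
Start: pos=(0,0), heading=0, pen down
FD 16: (0,0) -> (16,0) [heading=0, draw]
LT 90: heading 0 -> 90
RT 45: heading 90 -> 45
RT 180: heading 45 -> 225
LT 135: heading 225 -> 0
PU: pen up
Final: pos=(16,0), heading=0, 1 segment(s) drawn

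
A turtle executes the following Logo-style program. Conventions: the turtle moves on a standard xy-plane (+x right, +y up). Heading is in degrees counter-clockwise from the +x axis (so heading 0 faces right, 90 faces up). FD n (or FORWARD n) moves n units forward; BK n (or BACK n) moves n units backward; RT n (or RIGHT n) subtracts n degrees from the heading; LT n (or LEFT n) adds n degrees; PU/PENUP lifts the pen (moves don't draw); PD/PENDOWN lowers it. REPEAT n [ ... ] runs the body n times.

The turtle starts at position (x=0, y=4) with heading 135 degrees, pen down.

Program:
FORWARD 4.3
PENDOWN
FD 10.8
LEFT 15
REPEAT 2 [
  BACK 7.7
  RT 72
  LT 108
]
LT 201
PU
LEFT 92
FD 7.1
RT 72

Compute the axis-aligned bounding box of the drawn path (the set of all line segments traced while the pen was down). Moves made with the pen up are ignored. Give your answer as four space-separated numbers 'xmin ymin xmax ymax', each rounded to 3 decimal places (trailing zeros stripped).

Answer: -10.677 4 3.649 14.677

Derivation:
Executing turtle program step by step:
Start: pos=(0,4), heading=135, pen down
FD 4.3: (0,4) -> (-3.041,7.041) [heading=135, draw]
PD: pen down
FD 10.8: (-3.041,7.041) -> (-10.677,14.677) [heading=135, draw]
LT 15: heading 135 -> 150
REPEAT 2 [
  -- iteration 1/2 --
  BK 7.7: (-10.677,14.677) -> (-4.009,10.827) [heading=150, draw]
  RT 72: heading 150 -> 78
  LT 108: heading 78 -> 186
  -- iteration 2/2 --
  BK 7.7: (-4.009,10.827) -> (3.649,11.632) [heading=186, draw]
  RT 72: heading 186 -> 114
  LT 108: heading 114 -> 222
]
LT 201: heading 222 -> 63
PU: pen up
LT 92: heading 63 -> 155
FD 7.1: (3.649,11.632) -> (-2.786,14.633) [heading=155, move]
RT 72: heading 155 -> 83
Final: pos=(-2.786,14.633), heading=83, 4 segment(s) drawn

Segment endpoints: x in {-10.677, -4.009, -3.041, 0, 3.649}, y in {4, 7.041, 10.827, 11.632, 14.677}
xmin=-10.677, ymin=4, xmax=3.649, ymax=14.677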